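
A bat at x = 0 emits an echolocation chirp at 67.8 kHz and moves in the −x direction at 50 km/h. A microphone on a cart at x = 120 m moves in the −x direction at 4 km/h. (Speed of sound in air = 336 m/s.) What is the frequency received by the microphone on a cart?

50 km/h = 13.89 m/s; 4 km/h = 1.111 m/s.
The observer lies on the +x side, so the source is heading away from the observer and the observer is heading toward the source.
General Doppler shift: f' = f · (v + v_o)/(v + v_s).
f' = 67.8 × (336 + 1.111)/(336 + 13.89) = 67.8 × 337.11/349.89 ≈ 65.3 kHz.

65.3 kHz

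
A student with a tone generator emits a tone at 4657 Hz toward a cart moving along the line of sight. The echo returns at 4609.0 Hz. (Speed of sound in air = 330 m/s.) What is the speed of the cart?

Double Doppler shift off a moving reflector: f₂ = f₀ · (v + u)/(v − u) (u > 0 toward emitter).
Rearranging, u = v · (f₂ − f₀)/(f₂ + f₀) = 330 × -48.0/9266.0 ≈ -1.71 m/s.
So the cart is moving at 1.71 m/s away from the emitter.

1.71 m/s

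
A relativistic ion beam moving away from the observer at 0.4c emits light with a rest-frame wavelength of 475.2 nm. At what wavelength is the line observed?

725.9 nm

Relativistic Doppler for wavelength: λ' = λ₀ · √((1 + β)/(1 − β)).
λ' = 475.2 × √(1.4000/0.6000) = 475.2 × 1.52753 ≈ 725.9 nm.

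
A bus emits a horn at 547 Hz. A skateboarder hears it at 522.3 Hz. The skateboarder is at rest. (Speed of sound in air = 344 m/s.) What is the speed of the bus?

f' < f, so the bus is receding.
f' = f · v/(v + v_s) ⇒ v_s = v · |1 − f/f'|.
v_s = 344 × |1 − 547/522.3| = 344 × 0.04729 ≈ 16.3 m/s.

16.3 m/s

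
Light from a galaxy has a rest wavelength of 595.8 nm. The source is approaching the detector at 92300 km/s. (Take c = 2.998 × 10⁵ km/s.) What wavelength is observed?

β = v/c = 92300/299800 = 0.3079.
Relativistic Doppler for wavelength: λ' = λ₀ · √((1 − β)/(1 + β)).
λ' = 595.8 × √(0.6921/1.3079) = 595.8 × 0.72746 ≈ 433.4 nm.

433.4 nm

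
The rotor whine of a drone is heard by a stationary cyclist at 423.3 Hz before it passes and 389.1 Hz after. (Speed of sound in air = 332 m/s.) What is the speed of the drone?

14.0 m/s

f₁/f₂ = (v + v_s)/(v − v_s), so v_s = v · (f₁ − f₂)/(f₁ + f₂).
v_s = 332 × (423.3 − 389.1)/(423.3 + 389.1) = 332 × 34.2/812.4 ≈ 14.0 m/s.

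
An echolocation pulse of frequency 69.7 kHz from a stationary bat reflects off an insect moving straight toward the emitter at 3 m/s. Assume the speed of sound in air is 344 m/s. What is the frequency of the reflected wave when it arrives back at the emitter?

70.9 kHz

At the insect (a moving observer), f₁ = f₀ · (v + u)/v = 69.7 × 347/344 ≈ 70.3 kHz.
The reflection then acts as a moving source: f₂ = f₁ · v/(v − u) ≈ 70.9 kHz.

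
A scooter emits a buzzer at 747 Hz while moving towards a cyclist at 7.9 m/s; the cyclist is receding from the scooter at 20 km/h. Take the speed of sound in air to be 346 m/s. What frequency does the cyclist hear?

752 Hz

20 km/h = 5.556 m/s.
General Doppler shift: f' = f · (v − v_o)/(v − v_s).
f' = 747 × (346 − 5.556)/(346 − 7.9) = 747 × 340.44/338.1 ≈ 752 Hz.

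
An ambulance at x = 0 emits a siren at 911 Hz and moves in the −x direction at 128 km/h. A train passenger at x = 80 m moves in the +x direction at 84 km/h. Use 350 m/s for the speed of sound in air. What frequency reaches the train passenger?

128 km/h = 35.56 m/s; 84 km/h = 23.33 m/s.
The observer lies on the +x side, so the source is heading away from the observer and the observer is heading away from the source.
Both move, so f' = f · (v − v_o)/(v + v_s).
f' = 911 × (350 − 23.33)/(350 + 35.56) = 911 × 326.67/385.56 ≈ 772 Hz.

772 Hz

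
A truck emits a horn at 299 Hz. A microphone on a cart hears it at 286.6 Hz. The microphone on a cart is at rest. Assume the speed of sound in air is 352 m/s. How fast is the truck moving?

f' < f, so the truck is receding.
f' = f · v/(v + v_s) ⇒ v_s = v · |1 − f/f'|.
v_s = 352 × |1 − 299/286.6| = 352 × 0.04327 ≈ 15.2 m/s.

15.2 m/s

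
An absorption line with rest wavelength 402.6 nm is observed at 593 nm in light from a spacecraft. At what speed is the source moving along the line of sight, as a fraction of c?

0.369c

λ'/λ₀ = 1.4729 > 1 (redshift), so the source is receding.
λ'/λ₀ = √((1 + β)/(1 − β)) for a receding source ⇒ β = (r² − 1)/(r² + 1) with r = λ'/λ₀.
β = (2.1695 − 1)/(2.1695 + 1) ≈ 0.369.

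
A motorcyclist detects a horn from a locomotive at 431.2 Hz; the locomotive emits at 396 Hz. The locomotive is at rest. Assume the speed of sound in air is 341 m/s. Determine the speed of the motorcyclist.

30 m/s

f' > f, so the motorcyclist is approaching.
f' = f · (v + v_o)/v ⇒ v_o = v · |f'/f − 1|.
v_o = 341 × |431.2/396 − 1| = 341 × 0.08889 ≈ 30 m/s.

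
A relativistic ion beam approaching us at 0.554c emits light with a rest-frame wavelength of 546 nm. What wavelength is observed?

Relativistic Doppler for wavelength: λ' = λ₀ · √((1 − β)/(1 + β)).
λ' = 546 × √(0.4460/1.5540) = 546 × 0.53573 ≈ 292.5 nm.

292.5 nm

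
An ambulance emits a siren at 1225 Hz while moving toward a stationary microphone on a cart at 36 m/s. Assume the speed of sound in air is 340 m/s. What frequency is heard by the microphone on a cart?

1370 Hz

With the source moving toward a stationary observer, f' = f · v/(v − v_s).
f' = 1225 × 340/(340 − 36) = 1225 × 340/304 ≈ 1370 Hz.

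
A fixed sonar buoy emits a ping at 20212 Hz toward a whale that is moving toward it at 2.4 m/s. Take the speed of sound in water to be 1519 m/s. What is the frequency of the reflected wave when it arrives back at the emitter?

At the whale (a moving observer), f₁ = f₀ · (v + u)/v = 20212 × 1521.4/1519 ≈ 20244 Hz.
On reflection it acts as a source moving toward the stationary detector: f₂ = f₁ · v/(v − u) = 20244 × 1519/1516.6 ≈ 20276 Hz.

20276 Hz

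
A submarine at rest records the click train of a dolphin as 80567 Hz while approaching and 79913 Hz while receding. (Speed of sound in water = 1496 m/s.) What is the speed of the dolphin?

f₁/f₂ = (v + v_s)/(v − v_s), so v_s = v · (f₁ − f₂)/(f₁ + f₂).
v_s = 1496 × (80567 − 79913)/(80567 + 79913) = 1496 × 654/160480 ≈ 6.1 m/s.

6.1 m/s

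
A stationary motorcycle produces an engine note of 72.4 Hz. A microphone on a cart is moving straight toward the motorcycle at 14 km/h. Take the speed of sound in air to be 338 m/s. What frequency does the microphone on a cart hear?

73 Hz

14 km/h = 3.889 m/s.
Only the observer moves, toward the source, so f' = f · (v + v_o)/v.
f' = 72.4 × (338 + 3.889)/338 = 72.4 × 341.89/338 ≈ 73 Hz.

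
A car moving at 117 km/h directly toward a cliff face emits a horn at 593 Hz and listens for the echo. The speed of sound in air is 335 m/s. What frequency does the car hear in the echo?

720 Hz

117 km/h = 32.5 m/s.
The cliff face receives the sound from a moving source: f₁ = f₀ · v/(v − v_e) = 593 × 335/302.5 ≈ 657 Hz.
On the return leg the car is a moving observer: f₂ = f₁ · (v + v_e)/v = 657 × 367.5/335 ≈ 720 Hz.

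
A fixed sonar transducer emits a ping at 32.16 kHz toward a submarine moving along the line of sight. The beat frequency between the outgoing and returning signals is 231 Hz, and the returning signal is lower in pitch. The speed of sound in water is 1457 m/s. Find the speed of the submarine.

Double Doppler shift off a moving reflector: f₂ = f₀ · (v + u)/(v − u) (u > 0 toward emitter).
Returning signal is lower, so f₂ = f₀ − Δf = 32160 − 231 = 31929 Hz.
Rearranging, u = v · (f₂ − f₀)/(f₂ + f₀) = 1457 × -231/64089 ≈ -5.3 m/s.
So the submarine is moving at 5.3 m/s away from the emitter.

5.3 m/s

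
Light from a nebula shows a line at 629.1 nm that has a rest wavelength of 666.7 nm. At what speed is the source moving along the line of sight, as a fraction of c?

0.058c

λ'/λ₀ = 0.9436 < 1 (blueshift), so the source is approaching.
λ'/λ₀ = √((1 − β)/(1 + β)) for an approaching source ⇒ β = (1 − r²)/(1 + r²) with r = λ'/λ₀.
β = (1 − 0.8904)/(1 + 0.8904) ≈ 0.058.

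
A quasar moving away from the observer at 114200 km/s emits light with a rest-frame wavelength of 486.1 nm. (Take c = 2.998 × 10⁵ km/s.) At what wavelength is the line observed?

β = v/c = 114200/299800 = 0.3809.
Relativistic Doppler for wavelength: λ' = λ₀ · √((1 + β)/(1 − β)).
λ' = 486.1 × √(1.3809/0.6191) = 486.1 × 1.49352 ≈ 726.0 nm.

726.0 nm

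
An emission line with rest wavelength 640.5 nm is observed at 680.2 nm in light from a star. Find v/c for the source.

0.060

λ'/λ₀ = 1.0620 > 1 (redshift), so the source is receding.
λ'/λ₀ = √((1 + β)/(1 − β)) for a receding source ⇒ β = (r² − 1)/(r² + 1) with r = λ'/λ₀.
β = (1.1278 − 1)/(1.1278 + 1) ≈ 0.060.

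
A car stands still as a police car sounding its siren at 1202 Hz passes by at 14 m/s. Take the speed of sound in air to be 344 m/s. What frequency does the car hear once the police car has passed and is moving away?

Receding: f₂ = f · v/(v + v_s) = 1202 × 344/358 ≈ 1155 Hz.

1155 Hz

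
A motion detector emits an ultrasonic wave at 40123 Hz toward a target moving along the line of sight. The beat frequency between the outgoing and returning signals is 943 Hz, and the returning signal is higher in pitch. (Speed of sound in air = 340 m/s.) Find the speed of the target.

3.9 m/s

Double Doppler shift off a moving reflector: f₂ = f₀ · (v + u)/(v − u) (u > 0 toward emitter).
Returning signal is higher, so f₂ = f₀ + Δf = 40123 + 943 = 41066 Hz.
Rearranging, u = v · (f₂ − f₀)/(f₂ + f₀) = 340 × 943/81189 ≈ 3.9 m/s.
So the target is moving at 3.9 m/s toward the emitter.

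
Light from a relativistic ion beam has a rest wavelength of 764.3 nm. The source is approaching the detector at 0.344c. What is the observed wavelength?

534.0 nm

Relativistic Doppler for wavelength: λ' = λ₀ · √((1 − β)/(1 + β)).
λ' = 764.3 × √(0.6560/1.3440) = 764.3 × 0.69864 ≈ 534.0 nm.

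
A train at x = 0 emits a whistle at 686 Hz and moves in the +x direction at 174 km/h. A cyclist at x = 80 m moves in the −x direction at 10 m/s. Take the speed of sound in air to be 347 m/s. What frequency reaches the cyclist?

174 km/h = 48.33 m/s.
The observer lies on the +x side, so the source is heading toward the observer and the observer is heading toward the source.
Both move, so f' = f · (v + v_o)/(v − v_s).
f' = 686 × (347 + 10)/(347 − 48.33) = 686 × 357/298.67 ≈ 820 Hz.

820 Hz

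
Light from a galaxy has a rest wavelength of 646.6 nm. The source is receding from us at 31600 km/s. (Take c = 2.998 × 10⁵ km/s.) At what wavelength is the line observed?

β = v/c = 31600/299800 = 0.1054.
Relativistic Doppler for wavelength: λ' = λ₀ · √((1 + β)/(1 − β)).
λ' = 646.6 × √(1.1054/0.8946) = 646.6 × 1.11160 ≈ 718.8 nm.

718.8 nm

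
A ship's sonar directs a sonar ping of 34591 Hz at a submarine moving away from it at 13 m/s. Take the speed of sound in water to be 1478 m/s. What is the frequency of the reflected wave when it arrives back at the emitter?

At the submarine (a moving observer), f₁ = f₀ · (v − u)/v = 34591 × 1465/1478 ≈ 34287 Hz.
The reflection then acts as a moving source: f₂ = f₁ · v/(v + u) ≈ 33988 Hz.

33988 Hz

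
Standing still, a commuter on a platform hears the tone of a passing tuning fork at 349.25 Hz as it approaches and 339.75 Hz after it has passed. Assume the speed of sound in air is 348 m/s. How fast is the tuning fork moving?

4.8 m/s

f₁/f₂ = (v + v_s)/(v − v_s), so v_s = v · (f₁ − f₂)/(f₁ + f₂).
v_s = 348 × (349.25 − 339.75)/(349.25 + 339.75) = 348 × 9.50/689.00 ≈ 4.8 m/s.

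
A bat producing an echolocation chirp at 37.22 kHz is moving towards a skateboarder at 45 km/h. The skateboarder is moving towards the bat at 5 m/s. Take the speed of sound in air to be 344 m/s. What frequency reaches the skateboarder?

45 km/h = 12.5 m/s.
With source approaching and observer approaching, f' = f · (v + v_o)/(v − v_s).
f' = 37.22 × (344 + 5)/(344 − 12.5) = 37.22 × 349/331.5 ≈ 39.2 kHz.

39.2 kHz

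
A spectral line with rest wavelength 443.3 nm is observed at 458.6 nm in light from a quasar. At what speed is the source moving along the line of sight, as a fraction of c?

λ'/λ₀ = 1.0345 > 1 (redshift), so the source is receding.
λ'/λ₀ = √((1 + β)/(1 − β)) for a receding source ⇒ β = (r² − 1)/(r² + 1) with r = λ'/λ₀.
β = (1.0702 − 1)/(1.0702 + 1) ≈ 0.034.

0.034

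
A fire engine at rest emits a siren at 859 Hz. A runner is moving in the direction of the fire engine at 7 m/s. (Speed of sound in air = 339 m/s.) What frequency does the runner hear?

877 Hz

Only the observer moves, toward the source, so f' = f · (v + v_o)/v.
f' = 859 × (339 + 7)/339 = 859 × 346/339 ≈ 877 Hz.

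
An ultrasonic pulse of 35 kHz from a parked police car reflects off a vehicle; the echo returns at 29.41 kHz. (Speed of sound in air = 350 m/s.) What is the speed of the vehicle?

30 m/s

Double Doppler shift off a moving reflector: f₂ = f₀ · (v + u)/(v − u) (u > 0 toward emitter).
Rearranging, u = v · (f₂ − f₀)/(f₂ + f₀) = 350 × -5.59/64.41 ≈ -30 m/s.
So the vehicle is moving at 30 m/s away from the emitter.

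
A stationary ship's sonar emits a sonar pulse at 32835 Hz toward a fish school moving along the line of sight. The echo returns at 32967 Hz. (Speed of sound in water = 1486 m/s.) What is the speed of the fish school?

2.98 m/s

Double Doppler shift off a moving reflector: f₂ = f₀ · (v + u)/(v − u) (u > 0 toward emitter).
Rearranging, u = v · (f₂ − f₀)/(f₂ + f₀) = 1486 × 132/65802 ≈ 2.98 m/s.
So the fish school is moving at 2.98 m/s toward the emitter.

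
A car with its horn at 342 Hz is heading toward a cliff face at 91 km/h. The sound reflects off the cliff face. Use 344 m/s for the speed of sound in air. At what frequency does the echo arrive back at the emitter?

91 km/h = 25.28 m/s.
The cliff face receives the sound from a moving source: f₁ = f₀ · v/(v − v_e) = 342 × 344/318.72 ≈ 369 Hz.
On the return leg the car is a moving observer: f₂ = f₁ · (v + v_e)/v = 369 × 369.28/344 ≈ 396 Hz.

396 Hz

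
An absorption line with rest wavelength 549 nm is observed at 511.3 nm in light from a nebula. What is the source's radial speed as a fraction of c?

λ'/λ₀ = 0.9313 < 1 (blueshift), so the source is approaching.
λ'/λ₀ = √((1 − β)/(1 + β)) for an approaching source ⇒ β = (1 − r²)/(1 + r²) with r = λ'/λ₀.
β = (1 − 0.8674)/(1 + 0.8674) ≈ 0.071.

0.071c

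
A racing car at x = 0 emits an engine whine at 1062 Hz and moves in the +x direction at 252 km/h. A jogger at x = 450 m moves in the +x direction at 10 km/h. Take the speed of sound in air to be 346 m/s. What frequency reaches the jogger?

252 km/h = 70 m/s; 10 km/h = 2.778 m/s.
The observer lies on the +x side, so the source is heading toward the observer and the observer is heading away from the source.
With source approaching and observer receding, f' = f · (v − v_o)/(v − v_s).
f' = 1062 × (346 − 2.778)/(346 − 70) = 1062 × 343.22/276 ≈ 1321 Hz.

1321 Hz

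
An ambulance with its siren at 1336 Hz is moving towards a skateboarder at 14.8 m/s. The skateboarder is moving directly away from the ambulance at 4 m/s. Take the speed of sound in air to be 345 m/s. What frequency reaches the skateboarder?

1380 Hz

Both move, so f' = f · (v − v_o)/(v − v_s).
f' = 1336 × (345 − 4)/(345 − 14.8) = 1336 × 341/330.2 ≈ 1380 Hz.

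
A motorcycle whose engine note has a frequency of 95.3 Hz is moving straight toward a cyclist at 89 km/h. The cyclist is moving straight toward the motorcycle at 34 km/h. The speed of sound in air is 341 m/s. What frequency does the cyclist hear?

106 Hz

89 km/h = 24.72 m/s; 34 km/h = 9.444 m/s.
With source approaching and observer approaching, f' = f · (v + v_o)/(v − v_s).
f' = 95.3 × (341 + 9.444)/(341 − 24.72) = 95.3 × 350.44/316.28 ≈ 106 Hz.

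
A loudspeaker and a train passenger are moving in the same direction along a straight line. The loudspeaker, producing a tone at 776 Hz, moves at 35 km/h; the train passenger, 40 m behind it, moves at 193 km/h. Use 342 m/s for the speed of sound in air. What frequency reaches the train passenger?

35 km/h = 9.722 m/s; 193 km/h = 53.61 m/s.
The train passenger is behind, so the loudspeaker is moving away from it while the train passenger is moving toward the loudspeaker.
With source receding and observer approaching, f' = f · (v + v_o)/(v + v_s).
f' = 776 × (342 + 53.61)/(342 + 9.722) = 776 × 395.61/351.72 ≈ 873 Hz.

873 Hz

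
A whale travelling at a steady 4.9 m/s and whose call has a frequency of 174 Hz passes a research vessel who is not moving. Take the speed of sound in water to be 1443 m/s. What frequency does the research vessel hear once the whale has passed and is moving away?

173 Hz

Receding: f₂ = f · v/(v + v_s) = 174 × 1443/1447.9 ≈ 173 Hz.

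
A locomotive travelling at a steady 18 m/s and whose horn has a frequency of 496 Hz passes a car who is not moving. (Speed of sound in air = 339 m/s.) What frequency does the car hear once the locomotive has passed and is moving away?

Receding: f₂ = f · v/(v + v_s) = 496 × 339/357 ≈ 471 Hz.

471 Hz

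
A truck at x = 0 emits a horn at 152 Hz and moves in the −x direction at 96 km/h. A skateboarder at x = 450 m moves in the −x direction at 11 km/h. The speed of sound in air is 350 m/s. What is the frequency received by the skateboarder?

142 Hz

96 km/h = 26.67 m/s; 11 km/h = 3.056 m/s.
The observer lies on the +x side, so the source is heading away from the observer and the observer is heading toward the source.
General Doppler shift: f' = f · (v + v_o)/(v + v_s).
f' = 152 × (350 + 3.056)/(350 + 26.67) = 152 × 353.06/376.67 ≈ 142 Hz.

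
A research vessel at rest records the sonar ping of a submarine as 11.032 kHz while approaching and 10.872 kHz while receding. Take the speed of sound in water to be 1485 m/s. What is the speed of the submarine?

f₁/f₂ = (v + v_s)/(v − v_s), so v_s = v · (f₁ − f₂)/(f₁ + f₂).
v_s = 1485 × (11.032 − 10.872)/(11.032 + 10.872) = 1485 × 0.160/21.904 ≈ 10.8 m/s.

10.8 m/s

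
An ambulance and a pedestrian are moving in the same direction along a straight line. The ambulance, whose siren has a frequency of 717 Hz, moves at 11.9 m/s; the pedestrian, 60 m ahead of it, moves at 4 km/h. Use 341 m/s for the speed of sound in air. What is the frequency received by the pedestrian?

4 km/h = 1.111 m/s.
The pedestrian is ahead, so the ambulance is moving toward it while the pedestrian is moving away from the ambulance.
With source approaching and observer receding, f' = f · (v − v_o)/(v − v_s).
f' = 717 × (341 − 1.111)/(341 − 11.9) = 717 × 339.89/329.1 ≈ 741 Hz.

741 Hz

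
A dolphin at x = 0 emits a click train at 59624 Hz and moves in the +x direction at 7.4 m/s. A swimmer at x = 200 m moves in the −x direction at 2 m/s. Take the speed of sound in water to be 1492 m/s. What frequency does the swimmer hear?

The observer lies on the +x side, so the source is heading toward the observer and the observer is heading toward the source.
With source approaching and observer approaching, f' = f · (v + v_o)/(v − v_s).
f' = 59624 × (1492 + 2)/(1492 − 7.4) = 59624 × 1494/1484.6 ≈ 60002 Hz.

60002 Hz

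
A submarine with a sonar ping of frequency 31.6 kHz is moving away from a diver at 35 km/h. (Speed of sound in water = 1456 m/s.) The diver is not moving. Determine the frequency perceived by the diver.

35 km/h = 9.722 m/s.
With the source moving away from a stationary observer, f' = f · v/(v + v_s).
f' = 31.6 × 1456/(1456 + 9.722) = 31.6 × 1456/1466 ≈ 31.4 kHz.

31.4 kHz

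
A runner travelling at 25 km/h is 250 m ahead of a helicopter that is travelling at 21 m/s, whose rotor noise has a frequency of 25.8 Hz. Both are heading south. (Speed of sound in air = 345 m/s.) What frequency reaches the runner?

26.9 Hz

25 km/h = 6.944 m/s.
The runner is ahead, so the helicopter is moving toward it while the runner is moving away from the helicopter.
General Doppler shift: f' = f · (v − v_o)/(v − v_s).
f' = 25.8 × (345 − 6.944)/(345 − 21) = 25.8 × 338.06/324 ≈ 26.9 Hz.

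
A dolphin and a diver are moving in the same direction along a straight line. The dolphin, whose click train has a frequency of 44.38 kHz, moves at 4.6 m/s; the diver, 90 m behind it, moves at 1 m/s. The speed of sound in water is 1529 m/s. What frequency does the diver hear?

44.3 kHz

The diver is behind, so the dolphin is moving away from it while the diver is moving toward the dolphin.
Both move, so f' = f · (v + v_o)/(v + v_s).
f' = 44.38 × (1529 + 1)/(1529 + 4.6) = 44.38 × 1530/1533.6 ≈ 44.3 kHz.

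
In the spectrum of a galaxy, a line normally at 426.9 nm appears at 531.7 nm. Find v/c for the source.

0.216c

λ'/λ₀ = 1.2455 > 1 (redshift), so the source is receding.
λ'/λ₀ = √((1 + β)/(1 − β)) for a receding source ⇒ β = (r² − 1)/(r² + 1) with r = λ'/λ₀.
β = (1.5512 − 1)/(1.5512 + 1) ≈ 0.216.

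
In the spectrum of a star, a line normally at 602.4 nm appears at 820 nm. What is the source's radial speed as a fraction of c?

λ'/λ₀ = 1.3612 > 1 (redshift), so the source is receding.
λ'/λ₀ = √((1 + β)/(1 − β)) for a receding source ⇒ β = (r² − 1)/(r² + 1) with r = λ'/λ₀.
β = (1.8529 − 1)/(1.8529 + 1) ≈ 0.299.

0.299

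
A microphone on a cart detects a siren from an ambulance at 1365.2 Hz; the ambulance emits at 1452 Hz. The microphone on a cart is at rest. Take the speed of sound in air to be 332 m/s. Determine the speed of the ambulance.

f' < f, so the ambulance is receding.
f' = f · v/(v + v_s) ⇒ v_s = v · |1 − f/f'|.
v_s = 332 × |1 − 1452/1365.2| = 332 × 0.06358 ≈ 21.1 m/s.

21.1 m/s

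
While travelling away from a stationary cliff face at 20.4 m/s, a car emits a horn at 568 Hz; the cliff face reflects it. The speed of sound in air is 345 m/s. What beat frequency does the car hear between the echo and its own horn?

The cliff face receives the sound from a moving source: f₁ = f₀ · v/(v + v_e) = 568 × 345/365.4 ≈ 536.3 Hz.
On the return leg the car is a moving observer: f₂ = f₁ · (v − v_e)/v = 536.3 × 324.6/345 ≈ 504.6 Hz.
Beat against the emitted tone: |f₂ − f₀| = 2v_e·f₀/(v + v_e) = 2 × 20.4 × 568/365.4 ≈ 63 Hz.

63 Hz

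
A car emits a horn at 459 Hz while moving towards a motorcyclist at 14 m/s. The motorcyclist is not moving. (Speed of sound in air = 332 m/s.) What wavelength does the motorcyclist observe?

With the source moving toward a stationary observer, f' = f · v/(v − v_s).
f' = 459 × 332/(332 − 14) ≈ 479 Hz.
λ' = v/f' = 332/479.208 ≈ 69.3 cm.

69.3 cm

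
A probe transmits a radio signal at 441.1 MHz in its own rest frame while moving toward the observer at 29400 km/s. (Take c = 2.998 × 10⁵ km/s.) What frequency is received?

486.7 MHz

β = v/c = 29400/299800 = 0.0981.
Relativistic Doppler for frequency: f' = f₀ · √((1 + β)/(1 − β)).
f' = 441.1 × √(1.0981/0.9019) = 441.1 × 1.10338 ≈ 486.7 MHz.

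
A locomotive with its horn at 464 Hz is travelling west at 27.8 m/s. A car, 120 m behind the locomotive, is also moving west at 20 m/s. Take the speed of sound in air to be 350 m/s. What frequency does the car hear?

454 Hz

The car is behind, so the locomotive is moving away from it while the car is moving toward the locomotive.
General Doppler shift: f' = f · (v + v_o)/(v + v_s).
f' = 464 × (350 + 20)/(350 + 27.8) = 464 × 370/377.8 ≈ 454 Hz.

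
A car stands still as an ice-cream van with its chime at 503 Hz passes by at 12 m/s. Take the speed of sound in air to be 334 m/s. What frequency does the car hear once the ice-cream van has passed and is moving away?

Receding: f₂ = f · v/(v + v_s) = 503 × 334/346 ≈ 486 Hz.

486 Hz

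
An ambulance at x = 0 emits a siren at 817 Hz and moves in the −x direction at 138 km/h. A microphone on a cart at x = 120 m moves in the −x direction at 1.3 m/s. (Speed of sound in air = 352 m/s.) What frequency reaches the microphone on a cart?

739 Hz

138 km/h = 38.33 m/s.
The observer lies on the +x side, so the source is heading away from the observer and the observer is heading toward the source.
General Doppler shift: f' = f · (v + v_o)/(v + v_s).
f' = 817 × (352 + 1.3)/(352 + 38.33) = 817 × 353.3/390.33 ≈ 739 Hz.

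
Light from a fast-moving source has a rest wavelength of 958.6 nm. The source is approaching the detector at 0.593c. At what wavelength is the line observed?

484.5 nm

Relativistic Doppler for wavelength: λ' = λ₀ · √((1 − β)/(1 + β)).
λ' = 958.6 × √(0.4070/1.5930) = 958.6 × 0.50546 ≈ 484.5 nm.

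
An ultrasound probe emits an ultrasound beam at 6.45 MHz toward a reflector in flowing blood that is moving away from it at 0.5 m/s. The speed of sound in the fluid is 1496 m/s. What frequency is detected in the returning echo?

At the reflector in flowing blood (a moving observer), f₁ = f₀ · (v − u)/v = 6.45 × 1495.5/1496 ≈ 6.448 MHz.
On reflection it acts as a source moving away from the stationary detector: f₂ = f₁ · v/(v + u) = 6.448 × 1496/1496.5 ≈ 6.446 MHz.

6.446 MHz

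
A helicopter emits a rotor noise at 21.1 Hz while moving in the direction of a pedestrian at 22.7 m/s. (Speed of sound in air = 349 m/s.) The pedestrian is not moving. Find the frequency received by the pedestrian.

22.6 Hz

With the source moving toward a stationary observer, f' = f · v/(v − v_s).
f' = 21.1 × 349/(349 − 22.7) = 21.1 × 349/326.3 ≈ 22.6 Hz.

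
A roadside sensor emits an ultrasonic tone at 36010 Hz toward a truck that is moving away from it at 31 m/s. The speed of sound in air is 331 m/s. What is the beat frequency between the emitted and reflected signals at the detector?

6167 Hz

The truck first receives the wave as a moving observer: f₁ = f₀ · (v − u)/v = 36010 × (331 − 31)/331 ≈ 32637 Hz.
The reflection then acts as a moving source: f₂ = f₁ · v/(v + u) ≈ 29843 Hz.
Beat frequency: |f₂ − f₀| = 2u·f₀/(v + u) = 2 × 31 × 36010/362 ≈ 6167 Hz.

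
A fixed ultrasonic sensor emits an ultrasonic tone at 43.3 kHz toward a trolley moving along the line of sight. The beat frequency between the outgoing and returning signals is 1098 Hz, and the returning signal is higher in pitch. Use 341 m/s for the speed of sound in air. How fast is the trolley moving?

4.3 m/s

Double Doppler shift off a moving reflector: f₂ = f₀ · (v + u)/(v − u) (u > 0 toward emitter).
Returning signal is higher, so f₂ = f₀ + Δf = 43300 + 1098 = 44398 Hz.
Rearranging, u = v · (f₂ − f₀)/(f₂ + f₀) = 341 × 1098/87698 ≈ 4.3 m/s.
So the trolley is moving at 4.3 m/s toward the emitter.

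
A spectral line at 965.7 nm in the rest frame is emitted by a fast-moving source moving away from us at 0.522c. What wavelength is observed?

1723.2 nm

Relativistic Doppler for wavelength: λ' = λ₀ · √((1 + β)/(1 − β)).
λ' = 965.7 × √(1.5220/0.4780) = 965.7 × 1.78440 ≈ 1723.2 nm.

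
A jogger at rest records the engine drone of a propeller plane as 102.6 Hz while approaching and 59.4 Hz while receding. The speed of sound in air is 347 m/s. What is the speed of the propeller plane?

f₁/f₂ = (v + v_s)/(v − v_s), so v_s = v · (f₁ − f₂)/(f₁ + f₂).
v_s = 347 × (102.6 − 59.4)/(102.6 + 59.4) = 347 × 43.2/162.0 ≈ 93 m/s.

93 m/s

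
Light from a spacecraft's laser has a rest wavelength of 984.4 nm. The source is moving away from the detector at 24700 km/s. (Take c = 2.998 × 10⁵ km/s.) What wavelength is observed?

β = v/c = 24700/299800 = 0.0824.
Relativistic Doppler for wavelength: λ' = λ₀ · √((1 + β)/(1 − β)).
λ' = 984.4 × √(1.0824/0.9176) = 984.4 × 1.08608 ≈ 1069.1 nm.

1069.1 nm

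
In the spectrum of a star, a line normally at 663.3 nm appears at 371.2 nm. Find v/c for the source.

0.523

λ'/λ₀ = 0.5596 < 1 (blueshift), so the source is approaching.
λ'/λ₀ = √((1 − β)/(1 + β)) for an approaching source ⇒ β = (1 − r²)/(1 + r²) with r = λ'/λ₀.
β = (1 − 0.3132)/(1 + 0.3132) ≈ 0.523.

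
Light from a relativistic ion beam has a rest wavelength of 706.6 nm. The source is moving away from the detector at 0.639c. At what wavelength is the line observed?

Relativistic Doppler for wavelength: λ' = λ₀ · √((1 + β)/(1 − β)).
λ' = 706.6 × √(1.6390/0.3610) = 706.6 × 2.13077 ≈ 1505.6 nm.

1505.6 nm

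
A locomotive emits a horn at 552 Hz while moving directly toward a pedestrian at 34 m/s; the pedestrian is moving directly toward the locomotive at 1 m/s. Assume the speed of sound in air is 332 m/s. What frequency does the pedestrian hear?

General Doppler shift: f' = f · (v + v_o)/(v − v_s).
f' = 552 × (332 + 1)/(332 − 34) = 552 × 333/298 ≈ 617 Hz.

617 Hz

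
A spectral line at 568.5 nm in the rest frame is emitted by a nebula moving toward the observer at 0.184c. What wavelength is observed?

472.0 nm

Relativistic Doppler for wavelength: λ' = λ₀ · √((1 − β)/(1 + β)).
λ' = 568.5 × √(0.8160/1.1840) = 568.5 × 0.83017 ≈ 472.0 nm.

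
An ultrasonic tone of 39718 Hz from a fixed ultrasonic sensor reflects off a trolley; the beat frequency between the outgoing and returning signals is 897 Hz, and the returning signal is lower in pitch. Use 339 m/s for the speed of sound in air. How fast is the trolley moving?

Double Doppler shift off a moving reflector: f₂ = f₀ · (v + u)/(v − u) (u > 0 toward emitter).
Returning signal is lower, so f₂ = f₀ − Δf = 39718 − 897 = 38821 Hz.
Rearranging, u = v · (f₂ − f₀)/(f₂ + f₀) = 339 × -897/78539 ≈ -3.9 m/s.
So the trolley is moving at 3.9 m/s away from the emitter.

3.9 m/s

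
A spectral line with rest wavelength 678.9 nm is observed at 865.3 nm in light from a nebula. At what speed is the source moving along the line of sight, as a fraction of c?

0.238

λ'/λ₀ = 1.2746 > 1 (redshift), so the source is receding.
λ'/λ₀ = √((1 + β)/(1 − β)) for a receding source ⇒ β = (r² − 1)/(r² + 1) with r = λ'/λ₀.
β = (1.6245 − 1)/(1.6245 + 1) ≈ 0.238.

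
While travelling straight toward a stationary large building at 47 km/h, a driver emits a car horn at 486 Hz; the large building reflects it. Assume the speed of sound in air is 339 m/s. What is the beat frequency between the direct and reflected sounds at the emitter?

38.9 Hz

47 km/h = 13.06 m/s.
The large building receives the sound from a moving source: f₁ = f₀ · v/(v − v_e) = 486 × 339/325.94 ≈ 505.5 Hz.
On the return leg the driver is a moving observer: f₂ = f₁ · (v + v_e)/v = 505.5 × 352.06/339 ≈ 524.9 Hz.
Beat against the emitted tone: |f₂ − f₀| = 2v_e·f₀/(v − v_e) = 2 × 13.06 × 486/325.94 ≈ 38.9 Hz.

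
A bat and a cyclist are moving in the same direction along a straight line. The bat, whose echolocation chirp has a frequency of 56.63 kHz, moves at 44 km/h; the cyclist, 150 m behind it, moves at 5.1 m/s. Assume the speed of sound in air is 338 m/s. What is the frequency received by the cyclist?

44 km/h = 12.22 m/s.
The cyclist is behind, so the bat is moving away from it while the cyclist is moving toward the bat.
With source receding and observer approaching, f' = f · (v + v_o)/(v + v_s).
f' = 56.63 × (338 + 5.1)/(338 + 12.22) = 56.63 × 343.1/350.22 ≈ 55.5 kHz.

55.5 kHz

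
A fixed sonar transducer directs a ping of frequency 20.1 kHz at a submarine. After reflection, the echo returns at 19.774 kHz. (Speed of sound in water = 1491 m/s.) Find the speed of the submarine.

12.2 m/s

Double Doppler shift off a moving reflector: f₂ = f₀ · (v + u)/(v − u) (u > 0 toward emitter).
Rearranging, u = v · (f₂ − f₀)/(f₂ + f₀) = 1491 × -0.326/39.874 ≈ -12.2 m/s.
So the submarine is moving at 12.2 m/s away from the emitter.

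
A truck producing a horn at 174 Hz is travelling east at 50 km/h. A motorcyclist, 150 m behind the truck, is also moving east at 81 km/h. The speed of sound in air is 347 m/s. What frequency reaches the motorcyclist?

178 Hz

50 km/h = 13.89 m/s; 81 km/h = 22.5 m/s.
The motorcyclist is behind, so the truck is moving away from it while the motorcyclist is moving toward the truck.
Both move, so f' = f · (v + v_o)/(v + v_s).
f' = 174 × (347 + 22.5)/(347 + 13.89) = 174 × 369.5/360.89 ≈ 178 Hz.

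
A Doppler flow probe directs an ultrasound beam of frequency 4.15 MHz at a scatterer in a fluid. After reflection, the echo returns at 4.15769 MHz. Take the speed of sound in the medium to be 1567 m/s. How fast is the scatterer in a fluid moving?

Double Doppler shift off a moving reflector: f₂ = f₀ · (v + u)/(v − u) (u > 0 toward emitter).
Rearranging, u = v · (f₂ − f₀)/(f₂ + f₀) = 1567 × 0.00769/8.30769 ≈ 1.45 m/s.
So the scatterer in a fluid is moving at 1.45 m/s toward the emitter.

1.45 m/s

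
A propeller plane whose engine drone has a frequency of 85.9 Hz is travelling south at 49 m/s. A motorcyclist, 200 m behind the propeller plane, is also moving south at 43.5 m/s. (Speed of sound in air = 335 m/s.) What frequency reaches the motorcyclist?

The motorcyclist is behind, so the propeller plane is moving away from it while the motorcyclist is moving toward the propeller plane.
Both move, so f' = f · (v + v_o)/(v + v_s).
f' = 85.9 × (335 + 43.5)/(335 + 49) = 85.9 × 378.5/384 ≈ 85 Hz.

85 Hz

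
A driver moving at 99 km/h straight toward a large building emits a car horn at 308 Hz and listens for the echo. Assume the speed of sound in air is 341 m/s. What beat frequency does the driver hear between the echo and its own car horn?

54.0 Hz

99 km/h = 27.5 m/s.
The large building receives the sound from a moving source: f₁ = f₀ · v/(v − v_e) = 308 × 341/313.5 ≈ 335.0 Hz.
On the return leg the driver is a moving observer: f₂ = f₁ · (v + v_e)/v = 335.0 × 368.5/341 ≈ 362.0 Hz.
Equivalently f₂ = f₀ · (v + v_e)/(v − v_e).
Beat against the emitted tone: |f₂ − f₀| = 2v_e·f₀/(v − v_e) = 2 × 27.5 × 308/313.5 ≈ 54.0 Hz.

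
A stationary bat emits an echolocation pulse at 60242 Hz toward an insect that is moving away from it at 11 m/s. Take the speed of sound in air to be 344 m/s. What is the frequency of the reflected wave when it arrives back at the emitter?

At the insect (a moving observer), f₁ = f₀ · (v − u)/v = 60242 × 333/344 ≈ 58316 Hz.
On reflection it acts as a source moving away from the stationary detector: f₂ = f₁ · v/(v + u) = 58316 × 344/355 ≈ 56509 Hz.
Equivalently f₂ = f₀ · (v − u)/(v + u).

56509 Hz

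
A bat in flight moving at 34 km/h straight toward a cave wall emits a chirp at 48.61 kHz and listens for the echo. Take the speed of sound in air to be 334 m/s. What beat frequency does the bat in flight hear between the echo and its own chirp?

34 km/h = 9.444 m/s.
The cave wall receives the sound from a moving source: f₁ = f₀ · v/(v − v_e) = 48.61 × 334/324.56 ≈ 50.02 kHz.
On the return leg the bat in flight is a moving observer: f₂ = f₁ · (v + v_e)/v = 50.02 × 343.44/334 ≈ 51.44 kHz.
Beat against the emitted tone (with f₀ = 48610 Hz): |f₂ − f₀| = 2v_e·f₀/(v − v_e) = 2 × 9.444 × 48610/324.56 ≈ 2829 Hz.

2829 Hz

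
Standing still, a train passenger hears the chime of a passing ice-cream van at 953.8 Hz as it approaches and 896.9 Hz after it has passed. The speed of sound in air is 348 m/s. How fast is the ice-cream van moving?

f₁/f₂ = (v + v_s)/(v − v_s), so v_s = v · (f₁ − f₂)/(f₁ + f₂).
v_s = 348 × (953.8 − 896.9)/(953.8 + 896.9) = 348 × 56.9/1850.7 ≈ 10.7 m/s.

10.7 m/s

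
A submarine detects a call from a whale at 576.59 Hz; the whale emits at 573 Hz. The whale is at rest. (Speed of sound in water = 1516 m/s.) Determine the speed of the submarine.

f' > f, so the submarine is approaching.
f' = f · (v + v_o)/v ⇒ v_o = v · |f'/f − 1|.
v_o = 1516 × |576.59/573 − 1| = 1516 × 0.006265 ≈ 9.5 m/s.

9.5 m/s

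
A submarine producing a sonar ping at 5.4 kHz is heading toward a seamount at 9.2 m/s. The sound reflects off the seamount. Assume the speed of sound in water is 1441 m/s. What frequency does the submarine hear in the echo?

The seamount receives the sound from a moving source: f₁ = f₀ · v/(v − v_e) = 5.4 × 1441/1431.8 ≈ 5.43 kHz.
On the return leg the submarine is a moving observer: f₂ = f₁ · (v + v_e)/v = 5.43 × 1450.2/1441 ≈ 5.47 kHz.

5.47 kHz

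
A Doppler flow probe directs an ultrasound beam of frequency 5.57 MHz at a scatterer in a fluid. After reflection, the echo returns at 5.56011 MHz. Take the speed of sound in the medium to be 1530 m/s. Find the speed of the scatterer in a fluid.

1.36 m/s

Double Doppler shift off a moving reflector: f₂ = f₀ · (v + u)/(v − u) (u > 0 toward emitter).
Rearranging, u = v · (f₂ − f₀)/(f₂ + f₀) = 1530 × -0.00989/11.13011 ≈ -1.36 m/s.
So the scatterer in a fluid is moving at 1.36 m/s away from the emitter.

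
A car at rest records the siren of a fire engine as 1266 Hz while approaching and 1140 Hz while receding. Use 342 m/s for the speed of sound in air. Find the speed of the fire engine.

17.9 m/s

f₁/f₂ = (v + v_s)/(v − v_s), so v_s = v · (f₁ − f₂)/(f₁ + f₂).
v_s = 342 × (1266 − 1140)/(1266 + 1140) = 342 × 126/2406 ≈ 17.9 m/s.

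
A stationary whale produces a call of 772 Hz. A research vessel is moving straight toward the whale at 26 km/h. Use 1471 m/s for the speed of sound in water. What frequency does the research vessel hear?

26 km/h = 7.222 m/s.
Only the observer moves, toward the source, so f' = f · (v + v_o)/v.
f' = 772 × (1471 + 7.222)/1471 = 772 × 1478.2/1471 ≈ 776 Hz.

776 Hz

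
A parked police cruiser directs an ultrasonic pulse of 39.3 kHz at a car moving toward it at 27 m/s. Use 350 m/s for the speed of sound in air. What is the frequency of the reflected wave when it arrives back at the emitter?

At the car (a moving observer), f₁ = f₀ · (v + u)/v = 39.3 × 377/350 ≈ 42.3 kHz.
The reflection then acts as a moving source: f₂ = f₁ · v/(v − u) ≈ 45.9 kHz.

45.9 kHz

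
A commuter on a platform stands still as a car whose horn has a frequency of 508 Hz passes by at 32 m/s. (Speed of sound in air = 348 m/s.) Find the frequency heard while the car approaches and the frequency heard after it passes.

559 Hz approaching; 465 Hz receding

Approaching: f₁ = f · v/(v − v_s) = 508 × 348/316 ≈ 559 Hz.
Receding: f₂ = f · v/(v + v_s) = 508 × 348/380 ≈ 465 Hz.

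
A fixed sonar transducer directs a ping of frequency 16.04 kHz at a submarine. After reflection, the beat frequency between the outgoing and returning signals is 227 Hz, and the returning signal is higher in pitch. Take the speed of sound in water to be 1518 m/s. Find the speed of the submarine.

10.7 m/s

Double Doppler shift off a moving reflector: f₂ = f₀ · (v + u)/(v − u) (u > 0 toward emitter).
Returning signal is higher, so f₂ = f₀ + Δf = 16040 + 227 = 16267 Hz.
Rearranging, u = v · (f₂ − f₀)/(f₂ + f₀) = 1518 × 227/32307 ≈ 10.7 m/s.
So the submarine is moving at 10.7 m/s toward the emitter.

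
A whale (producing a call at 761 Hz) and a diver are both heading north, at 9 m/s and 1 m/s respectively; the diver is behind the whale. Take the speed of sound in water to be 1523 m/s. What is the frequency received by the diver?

757 Hz

The diver is behind, so the whale is moving away from it while the diver is moving toward the whale.
Both move, so f' = f · (v + v_o)/(v + v_s).
f' = 761 × (1523 + 1)/(1523 + 9) = 761 × 1524/1532 ≈ 757 Hz.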